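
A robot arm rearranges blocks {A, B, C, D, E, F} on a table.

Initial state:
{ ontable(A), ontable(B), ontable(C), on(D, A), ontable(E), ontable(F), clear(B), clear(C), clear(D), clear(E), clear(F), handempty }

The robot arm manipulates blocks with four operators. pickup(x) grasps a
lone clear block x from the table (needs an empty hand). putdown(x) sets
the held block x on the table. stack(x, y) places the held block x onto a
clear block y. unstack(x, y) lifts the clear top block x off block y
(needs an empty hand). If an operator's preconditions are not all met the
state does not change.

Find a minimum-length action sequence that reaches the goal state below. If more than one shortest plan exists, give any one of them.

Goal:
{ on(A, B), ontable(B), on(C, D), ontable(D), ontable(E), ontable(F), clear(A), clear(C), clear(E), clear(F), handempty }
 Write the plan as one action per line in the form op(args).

unstack(D, A)
putdown(D)
pickup(A)
stack(A, B)
pickup(C)
stack(C, D)

step 1 (unstack(D, A)): towers=[A; B; C; E; F] holding=D
step 2 (putdown(D)): towers=[A; B; C; D; E; F] holding=-
step 3 (pickup(A)): towers=[B; C; D; E; F] holding=A
step 4 (stack(A, B)): towers=[B/A; C; D; E; F] holding=-
step 5 (pickup(C)): towers=[B/A; D; E; F] holding=C
step 6 (stack(C, D)): towers=[B/A; D/C; E; F] holding=-
goal check: towers=[B/A; D/C; E; F] holding=- — reached (length 6, optimal by BFS)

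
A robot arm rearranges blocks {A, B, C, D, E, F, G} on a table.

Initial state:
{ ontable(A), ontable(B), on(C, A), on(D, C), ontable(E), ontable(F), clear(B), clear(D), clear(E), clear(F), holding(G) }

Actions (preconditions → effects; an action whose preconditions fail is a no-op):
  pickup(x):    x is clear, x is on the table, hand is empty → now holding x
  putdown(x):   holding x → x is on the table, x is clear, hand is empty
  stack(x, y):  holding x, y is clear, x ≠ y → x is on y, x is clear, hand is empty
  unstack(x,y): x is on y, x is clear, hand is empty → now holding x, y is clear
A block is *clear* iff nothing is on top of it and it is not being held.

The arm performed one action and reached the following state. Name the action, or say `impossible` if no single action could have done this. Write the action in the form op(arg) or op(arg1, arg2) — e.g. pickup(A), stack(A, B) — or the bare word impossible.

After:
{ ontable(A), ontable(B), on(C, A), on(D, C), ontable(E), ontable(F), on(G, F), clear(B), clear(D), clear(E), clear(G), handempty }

target: towers=[A/C/D; B; E; F/G] holding=-
        putdown(G) → towers=[A/C/D; B; E; F; G] holding=-
       stack(G, B) → towers=[A/C/D; B/G; E; F] holding=-
       stack(G, F) → towers=[A/C/D; B; E; F/G] holding=-  ← match
       stack(G, D) → towers=[A/C/D/G; B; E; F] holding=-
       stack(G, E) → towers=[A/C/D; B; E/G; F] holding=-

stack(G, F)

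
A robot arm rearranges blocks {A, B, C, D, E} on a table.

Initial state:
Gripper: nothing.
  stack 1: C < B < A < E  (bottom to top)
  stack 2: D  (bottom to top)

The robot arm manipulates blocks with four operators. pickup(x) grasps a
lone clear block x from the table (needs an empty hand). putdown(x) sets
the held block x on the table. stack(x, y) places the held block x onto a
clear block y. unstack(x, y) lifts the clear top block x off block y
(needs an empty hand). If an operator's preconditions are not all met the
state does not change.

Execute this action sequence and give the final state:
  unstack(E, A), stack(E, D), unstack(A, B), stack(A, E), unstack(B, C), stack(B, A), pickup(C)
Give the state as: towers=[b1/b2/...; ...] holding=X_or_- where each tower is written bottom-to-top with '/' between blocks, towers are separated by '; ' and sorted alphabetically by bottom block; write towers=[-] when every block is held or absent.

step 1 (unstack(E, A)): towers=[C/B/A; D] holding=E
step 2 (stack(E, D)): towers=[C/B/A; D/E] holding=-
step 3 (unstack(A, B)): towers=[C/B; D/E] holding=A
step 4 (stack(A, E)): towers=[C/B; D/E/A] holding=-
step 5 (unstack(B, C)): towers=[C; D/E/A] holding=B
step 6 (stack(B, A)): towers=[C; D/E/A/B] holding=-
step 7 (pickup(C)): towers=[D/E/A/B] holding=C

towers=[D/E/A/B] holding=C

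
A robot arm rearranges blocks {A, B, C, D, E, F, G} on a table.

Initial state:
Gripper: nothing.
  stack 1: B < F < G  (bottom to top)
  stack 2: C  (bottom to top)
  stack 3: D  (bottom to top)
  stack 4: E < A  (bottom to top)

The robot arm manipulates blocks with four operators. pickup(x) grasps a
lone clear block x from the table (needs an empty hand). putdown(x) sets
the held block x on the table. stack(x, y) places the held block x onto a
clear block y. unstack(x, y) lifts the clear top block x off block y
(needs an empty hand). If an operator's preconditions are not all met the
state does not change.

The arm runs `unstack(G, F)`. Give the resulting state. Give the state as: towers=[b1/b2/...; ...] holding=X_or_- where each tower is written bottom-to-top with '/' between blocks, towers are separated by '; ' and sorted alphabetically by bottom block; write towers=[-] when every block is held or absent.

before: towers=[B/F/G; C; D; E/A] holding=-
pre[unstack(G, F)]: on(G,F) ✓, clear(G) ✓, handempty ✓
all met → apply unstack(G, F)
after:  towers=[B/F; C; D; E/A] holding=G

towers=[B/F; C; D; E/A] holding=G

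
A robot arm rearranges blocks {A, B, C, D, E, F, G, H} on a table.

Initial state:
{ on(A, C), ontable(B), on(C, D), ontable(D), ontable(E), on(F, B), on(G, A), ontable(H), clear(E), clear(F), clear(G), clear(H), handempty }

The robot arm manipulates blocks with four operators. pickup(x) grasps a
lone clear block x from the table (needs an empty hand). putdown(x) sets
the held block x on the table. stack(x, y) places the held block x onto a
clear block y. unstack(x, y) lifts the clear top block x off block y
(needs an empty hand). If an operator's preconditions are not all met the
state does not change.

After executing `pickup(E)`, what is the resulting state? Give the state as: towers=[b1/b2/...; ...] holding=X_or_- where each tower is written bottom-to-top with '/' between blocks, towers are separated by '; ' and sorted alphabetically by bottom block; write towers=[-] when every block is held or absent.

before: towers=[B/F; D/C/A/G; E; H] holding=-
pre[pickup(E)]: clear(E) ✓, ontable(E) ✓, handempty ✓
all met → apply pickup(E)
after:  towers=[B/F; D/C/A/G; H] holding=E

towers=[B/F; D/C/A/G; H] holding=E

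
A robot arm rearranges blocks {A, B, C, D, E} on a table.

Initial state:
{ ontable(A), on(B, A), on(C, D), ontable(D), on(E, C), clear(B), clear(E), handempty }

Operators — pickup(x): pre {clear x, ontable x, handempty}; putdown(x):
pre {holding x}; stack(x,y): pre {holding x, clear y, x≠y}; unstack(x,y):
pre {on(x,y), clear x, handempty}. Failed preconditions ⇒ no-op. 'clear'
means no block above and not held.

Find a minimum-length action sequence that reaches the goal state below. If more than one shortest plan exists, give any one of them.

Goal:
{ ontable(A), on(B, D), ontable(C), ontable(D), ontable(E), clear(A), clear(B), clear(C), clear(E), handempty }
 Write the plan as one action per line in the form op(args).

step 1 (unstack(E, C)): towers=[A/B; D/C] holding=E
step 2 (putdown(E)): towers=[A/B; D/C; E] holding=-
step 3 (unstack(C, D)): towers=[A/B; D; E] holding=C
step 4 (putdown(C)): towers=[A/B; C; D; E] holding=-
step 5 (unstack(B, A)): towers=[A; C; D; E] holding=B
step 6 (stack(B, D)): towers=[A; C; D/B; E] holding=-
goal check: towers=[A; C; D/B; E] holding=- — reached (length 6, optimal by BFS)

unstack(E, C)
putdown(E)
unstack(C, D)
putdown(C)
unstack(B, A)
stack(B, D)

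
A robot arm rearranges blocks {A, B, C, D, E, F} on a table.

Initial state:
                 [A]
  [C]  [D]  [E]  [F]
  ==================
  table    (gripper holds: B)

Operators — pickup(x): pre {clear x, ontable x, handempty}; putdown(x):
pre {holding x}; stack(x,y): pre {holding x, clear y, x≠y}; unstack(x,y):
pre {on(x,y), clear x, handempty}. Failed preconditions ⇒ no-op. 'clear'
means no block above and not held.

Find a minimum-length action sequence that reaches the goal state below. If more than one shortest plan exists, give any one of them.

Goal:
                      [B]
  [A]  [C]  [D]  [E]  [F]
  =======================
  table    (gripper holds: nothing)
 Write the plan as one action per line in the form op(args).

putdown(B)
unstack(A, F)
putdown(A)
pickup(B)
stack(B, F)

step 1 (putdown(B)): towers=[B; C; D; E; F/A] holding=-
step 2 (unstack(A, F)): towers=[B; C; D; E; F] holding=A
step 3 (putdown(A)): towers=[A; B; C; D; E; F] holding=-
step 4 (pickup(B)): towers=[A; C; D; E; F] holding=B
step 5 (stack(B, F)): towers=[A; C; D; E; F/B] holding=-
goal check: towers=[A; C; D; E; F/B] holding=- — reached (length 5, optimal by BFS)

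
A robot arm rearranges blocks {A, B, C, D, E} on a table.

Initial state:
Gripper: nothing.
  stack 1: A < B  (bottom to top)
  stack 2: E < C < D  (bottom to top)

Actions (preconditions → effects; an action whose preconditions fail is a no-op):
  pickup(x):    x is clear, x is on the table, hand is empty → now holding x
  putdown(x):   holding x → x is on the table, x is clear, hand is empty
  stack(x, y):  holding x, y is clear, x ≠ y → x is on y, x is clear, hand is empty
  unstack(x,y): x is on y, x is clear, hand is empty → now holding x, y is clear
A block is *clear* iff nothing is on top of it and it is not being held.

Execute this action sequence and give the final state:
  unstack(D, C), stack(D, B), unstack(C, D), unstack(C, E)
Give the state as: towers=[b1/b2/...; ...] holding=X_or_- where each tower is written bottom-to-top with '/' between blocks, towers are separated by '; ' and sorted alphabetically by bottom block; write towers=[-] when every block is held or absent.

step 1 (unstack(D, C)): towers=[A/B; E/C] holding=D
step 2 (stack(D, B)): towers=[A/B/D; E/C] holding=-
step 3 (unstack(C, D)) [no-op]: towers=[A/B/D; E/C] holding=-
step 4 (unstack(C, E)): towers=[A/B/D; E] holding=C

towers=[A/B/D; E] holding=C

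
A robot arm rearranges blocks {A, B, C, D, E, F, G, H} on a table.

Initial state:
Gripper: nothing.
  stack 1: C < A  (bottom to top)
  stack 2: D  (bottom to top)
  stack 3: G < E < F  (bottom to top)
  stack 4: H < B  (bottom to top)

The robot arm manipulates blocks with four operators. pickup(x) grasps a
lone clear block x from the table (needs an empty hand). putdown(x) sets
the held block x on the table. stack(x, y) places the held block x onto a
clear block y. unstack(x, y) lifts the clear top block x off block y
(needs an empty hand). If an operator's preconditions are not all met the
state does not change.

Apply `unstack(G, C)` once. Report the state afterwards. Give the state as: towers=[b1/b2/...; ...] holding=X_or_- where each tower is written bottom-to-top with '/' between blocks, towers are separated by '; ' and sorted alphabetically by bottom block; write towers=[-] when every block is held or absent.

before: towers=[C/A; D; G/E/F; H/B] holding=-
pre[unstack(G, C)]: on(G,C) no, clear(G) no, handempty yes
on(G,C), clear(G) unmet → unstack(G, C) is a no-op
after:  towers=[C/A; D; G/E/F; H/B] holding=-

towers=[C/A; D; G/E/F; H/B] holding=-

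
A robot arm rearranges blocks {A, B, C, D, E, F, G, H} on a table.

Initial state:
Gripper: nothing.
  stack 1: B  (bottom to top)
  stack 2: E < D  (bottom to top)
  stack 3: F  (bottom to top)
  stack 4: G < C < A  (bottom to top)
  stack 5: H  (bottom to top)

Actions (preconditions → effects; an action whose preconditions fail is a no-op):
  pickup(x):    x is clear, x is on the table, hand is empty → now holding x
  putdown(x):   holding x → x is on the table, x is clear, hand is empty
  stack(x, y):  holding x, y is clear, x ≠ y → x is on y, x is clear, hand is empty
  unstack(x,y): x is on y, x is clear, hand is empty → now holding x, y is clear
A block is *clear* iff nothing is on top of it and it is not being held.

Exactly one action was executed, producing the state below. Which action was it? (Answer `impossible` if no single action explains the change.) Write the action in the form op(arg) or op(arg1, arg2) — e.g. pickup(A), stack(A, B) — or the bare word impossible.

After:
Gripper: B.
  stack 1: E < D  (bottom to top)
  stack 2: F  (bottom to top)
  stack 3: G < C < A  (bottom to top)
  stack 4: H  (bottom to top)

pickup(B)

target: towers=[E/D; F; G/C/A; H] holding=B
     unstack(A, C) → towers=[B; E/D; F; G/C; H] holding=A
         pickup(H) → towers=[B; E/D; F; G/C/A] holding=H
         pickup(B) → towers=[E/D; F; G/C/A; H] holding=B  ← match
         pickup(F) → towers=[B; E/D; G/C/A; H] holding=F
     unstack(D, E) → towers=[B; E; F; G/C/A; H] holding=D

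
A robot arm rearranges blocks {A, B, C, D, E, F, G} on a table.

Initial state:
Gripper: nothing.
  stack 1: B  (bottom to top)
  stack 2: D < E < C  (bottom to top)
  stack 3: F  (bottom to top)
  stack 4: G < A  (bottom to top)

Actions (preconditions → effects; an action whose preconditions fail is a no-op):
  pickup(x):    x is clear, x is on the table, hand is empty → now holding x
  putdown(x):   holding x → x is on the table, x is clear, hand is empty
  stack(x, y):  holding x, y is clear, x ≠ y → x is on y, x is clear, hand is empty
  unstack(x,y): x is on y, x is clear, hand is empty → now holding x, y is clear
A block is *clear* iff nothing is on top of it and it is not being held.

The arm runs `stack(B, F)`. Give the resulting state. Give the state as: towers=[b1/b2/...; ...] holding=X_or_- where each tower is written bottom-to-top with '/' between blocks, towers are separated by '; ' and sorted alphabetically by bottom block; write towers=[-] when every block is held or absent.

towers=[B; D/E/C; F; G/A] holding=-

before: towers=[B; D/E/C; F; G/A] holding=-
pre[stack(B, F)]: holding(B) fail, clear(F) ok, B≠F ok
holding(B) unmet → stack(B, F) is a no-op
after:  towers=[B; D/E/C; F; G/A] holding=-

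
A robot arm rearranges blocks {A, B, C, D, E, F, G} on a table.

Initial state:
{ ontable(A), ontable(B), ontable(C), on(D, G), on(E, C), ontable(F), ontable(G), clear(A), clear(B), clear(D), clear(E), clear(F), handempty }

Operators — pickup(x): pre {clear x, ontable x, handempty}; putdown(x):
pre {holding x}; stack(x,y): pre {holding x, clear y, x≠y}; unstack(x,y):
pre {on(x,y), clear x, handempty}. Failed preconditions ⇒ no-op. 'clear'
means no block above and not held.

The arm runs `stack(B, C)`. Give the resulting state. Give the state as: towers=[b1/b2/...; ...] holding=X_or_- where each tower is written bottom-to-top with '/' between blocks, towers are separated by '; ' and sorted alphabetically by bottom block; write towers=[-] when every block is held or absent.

towers=[A; B; C/E; F; G/D] holding=-

before: towers=[A; B; C/E; F; G/D] holding=-
pre[stack(B, C)]: holding(B) fail, clear(C) fail, B≠C ok
holding(B), clear(C) unmet → stack(B, C) is a no-op
after:  towers=[A; B; C/E; F; G/D] holding=-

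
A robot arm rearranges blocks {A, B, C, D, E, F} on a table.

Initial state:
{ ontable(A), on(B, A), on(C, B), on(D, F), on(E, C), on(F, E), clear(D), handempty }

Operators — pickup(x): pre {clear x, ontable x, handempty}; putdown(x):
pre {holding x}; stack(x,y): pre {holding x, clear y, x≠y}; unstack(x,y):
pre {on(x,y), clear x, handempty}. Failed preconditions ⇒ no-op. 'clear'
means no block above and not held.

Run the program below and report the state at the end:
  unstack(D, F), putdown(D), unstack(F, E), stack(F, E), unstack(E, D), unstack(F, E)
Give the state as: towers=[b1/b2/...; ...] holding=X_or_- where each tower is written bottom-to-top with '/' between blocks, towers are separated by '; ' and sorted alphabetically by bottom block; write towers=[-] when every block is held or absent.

step 1 (unstack(D, F)): towers=[A/B/C/E/F] holding=D
step 2 (putdown(D)): towers=[A/B/C/E/F; D] holding=-
step 3 (unstack(F, E)): towers=[A/B/C/E; D] holding=F
step 4 (stack(F, E)): towers=[A/B/C/E/F; D] holding=-
step 5 (unstack(E, D)) [no-op]: towers=[A/B/C/E/F; D] holding=-
step 6 (unstack(F, E)): towers=[A/B/C/E; D] holding=F

towers=[A/B/C/E; D] holding=F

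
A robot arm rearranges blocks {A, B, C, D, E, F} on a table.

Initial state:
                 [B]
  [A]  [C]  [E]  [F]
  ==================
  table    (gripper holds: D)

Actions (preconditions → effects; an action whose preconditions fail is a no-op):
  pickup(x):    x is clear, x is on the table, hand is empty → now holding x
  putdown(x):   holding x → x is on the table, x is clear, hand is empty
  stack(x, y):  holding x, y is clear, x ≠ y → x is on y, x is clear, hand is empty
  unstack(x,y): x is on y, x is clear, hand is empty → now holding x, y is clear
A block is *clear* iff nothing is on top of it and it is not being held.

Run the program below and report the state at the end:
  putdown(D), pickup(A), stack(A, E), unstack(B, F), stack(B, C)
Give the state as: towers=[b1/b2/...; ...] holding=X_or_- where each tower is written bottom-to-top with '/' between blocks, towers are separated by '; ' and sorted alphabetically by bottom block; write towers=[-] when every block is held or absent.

towers=[C/B; D; E/A; F] holding=-

step 1 (putdown(D)): towers=[A; C; D; E; F/B] holding=-
step 2 (pickup(A)): towers=[C; D; E; F/B] holding=A
step 3 (stack(A, E)): towers=[C; D; E/A; F/B] holding=-
step 4 (unstack(B, F)): towers=[C; D; E/A; F] holding=B
step 5 (stack(B, C)): towers=[C/B; D; E/A; F] holding=-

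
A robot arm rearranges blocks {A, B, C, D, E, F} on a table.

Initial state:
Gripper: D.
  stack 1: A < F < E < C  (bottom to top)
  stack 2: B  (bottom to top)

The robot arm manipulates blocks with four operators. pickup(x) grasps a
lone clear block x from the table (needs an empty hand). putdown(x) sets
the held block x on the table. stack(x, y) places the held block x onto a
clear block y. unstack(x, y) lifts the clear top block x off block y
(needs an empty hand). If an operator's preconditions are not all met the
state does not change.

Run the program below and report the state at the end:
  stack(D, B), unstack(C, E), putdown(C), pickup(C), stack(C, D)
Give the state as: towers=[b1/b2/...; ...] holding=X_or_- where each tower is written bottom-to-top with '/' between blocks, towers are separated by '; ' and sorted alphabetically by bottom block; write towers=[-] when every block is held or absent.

step 1 (stack(D, B)): towers=[A/F/E/C; B/D] holding=-
step 2 (unstack(C, E)): towers=[A/F/E; B/D] holding=C
step 3 (putdown(C)): towers=[A/F/E; B/D; C] holding=-
step 4 (pickup(C)): towers=[A/F/E; B/D] holding=C
step 5 (stack(C, D)): towers=[A/F/E; B/D/C] holding=-

towers=[A/F/E; B/D/C] holding=-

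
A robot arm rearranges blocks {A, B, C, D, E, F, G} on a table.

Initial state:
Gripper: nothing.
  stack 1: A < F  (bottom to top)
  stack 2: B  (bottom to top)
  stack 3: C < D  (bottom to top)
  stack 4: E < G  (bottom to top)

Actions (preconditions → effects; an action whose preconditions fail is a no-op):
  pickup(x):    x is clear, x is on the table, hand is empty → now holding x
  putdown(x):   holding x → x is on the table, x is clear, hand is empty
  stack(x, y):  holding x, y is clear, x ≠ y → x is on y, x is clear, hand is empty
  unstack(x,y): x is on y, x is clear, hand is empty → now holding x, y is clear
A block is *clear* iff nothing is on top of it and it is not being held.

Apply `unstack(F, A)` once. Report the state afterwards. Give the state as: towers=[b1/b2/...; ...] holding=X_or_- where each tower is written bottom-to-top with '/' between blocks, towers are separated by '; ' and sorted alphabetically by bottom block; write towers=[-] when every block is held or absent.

towers=[A; B; C/D; E/G] holding=F

before: towers=[A/F; B; C/D; E/G] holding=-
pre[unstack(F, A)]: on(F,A) ok, clear(F) ok, handempty ok
all met → apply unstack(F, A)
after:  towers=[A; B; C/D; E/G] holding=F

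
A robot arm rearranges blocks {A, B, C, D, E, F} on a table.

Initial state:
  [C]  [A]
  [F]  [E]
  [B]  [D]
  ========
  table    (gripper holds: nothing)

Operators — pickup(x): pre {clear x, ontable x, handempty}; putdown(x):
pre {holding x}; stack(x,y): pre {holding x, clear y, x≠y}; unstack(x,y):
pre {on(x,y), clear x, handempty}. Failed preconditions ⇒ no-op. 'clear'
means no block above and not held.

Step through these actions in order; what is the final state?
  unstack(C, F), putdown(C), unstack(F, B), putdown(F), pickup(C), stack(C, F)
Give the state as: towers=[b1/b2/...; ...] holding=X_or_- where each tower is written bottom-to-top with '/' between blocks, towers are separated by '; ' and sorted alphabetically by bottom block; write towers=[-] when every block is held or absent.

towers=[B; D/E/A; F/C] holding=-

step 1 (unstack(C, F)): towers=[B/F; D/E/A] holding=C
step 2 (putdown(C)): towers=[B/F; C; D/E/A] holding=-
step 3 (unstack(F, B)): towers=[B; C; D/E/A] holding=F
step 4 (putdown(F)): towers=[B; C; D/E/A; F] holding=-
step 5 (pickup(C)): towers=[B; D/E/A; F] holding=C
step 6 (stack(C, F)): towers=[B; D/E/A; F/C] holding=-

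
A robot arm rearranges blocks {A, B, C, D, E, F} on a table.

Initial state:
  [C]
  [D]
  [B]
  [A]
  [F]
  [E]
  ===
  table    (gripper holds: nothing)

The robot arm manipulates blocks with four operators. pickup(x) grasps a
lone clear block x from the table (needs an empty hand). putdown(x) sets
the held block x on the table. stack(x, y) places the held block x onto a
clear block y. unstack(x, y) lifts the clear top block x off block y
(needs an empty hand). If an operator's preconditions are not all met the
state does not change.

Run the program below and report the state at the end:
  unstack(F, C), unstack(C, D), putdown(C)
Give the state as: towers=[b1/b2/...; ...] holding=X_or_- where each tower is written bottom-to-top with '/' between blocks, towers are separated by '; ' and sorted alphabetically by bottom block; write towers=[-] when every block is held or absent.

towers=[C; E/F/A/B/D] holding=-

step 1 (unstack(F, C)) [no-op]: towers=[E/F/A/B/D/C] holding=-
step 2 (unstack(C, D)): towers=[E/F/A/B/D] holding=C
step 3 (putdown(C)): towers=[C; E/F/A/B/D] holding=-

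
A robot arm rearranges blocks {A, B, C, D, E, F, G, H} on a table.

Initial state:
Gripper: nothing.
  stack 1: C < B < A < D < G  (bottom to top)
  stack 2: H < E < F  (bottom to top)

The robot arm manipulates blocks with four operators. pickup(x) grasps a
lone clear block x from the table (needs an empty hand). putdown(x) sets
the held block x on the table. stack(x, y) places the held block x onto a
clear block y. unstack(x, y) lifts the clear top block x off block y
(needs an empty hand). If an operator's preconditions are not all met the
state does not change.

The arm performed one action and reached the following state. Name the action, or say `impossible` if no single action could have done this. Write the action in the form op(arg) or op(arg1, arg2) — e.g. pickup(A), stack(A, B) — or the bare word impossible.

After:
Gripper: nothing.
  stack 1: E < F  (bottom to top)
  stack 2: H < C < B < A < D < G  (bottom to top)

target: towers=[E/F; H/C/B/A/D/G] holding=-
     unstack(G, D) → towers=[C/B/A/D; H/E/F] holding=G
     unstack(F, E) → towers=[C/B/A/D/G; H/E] holding=F
none of the 2 applicable actions match → impossible

impossible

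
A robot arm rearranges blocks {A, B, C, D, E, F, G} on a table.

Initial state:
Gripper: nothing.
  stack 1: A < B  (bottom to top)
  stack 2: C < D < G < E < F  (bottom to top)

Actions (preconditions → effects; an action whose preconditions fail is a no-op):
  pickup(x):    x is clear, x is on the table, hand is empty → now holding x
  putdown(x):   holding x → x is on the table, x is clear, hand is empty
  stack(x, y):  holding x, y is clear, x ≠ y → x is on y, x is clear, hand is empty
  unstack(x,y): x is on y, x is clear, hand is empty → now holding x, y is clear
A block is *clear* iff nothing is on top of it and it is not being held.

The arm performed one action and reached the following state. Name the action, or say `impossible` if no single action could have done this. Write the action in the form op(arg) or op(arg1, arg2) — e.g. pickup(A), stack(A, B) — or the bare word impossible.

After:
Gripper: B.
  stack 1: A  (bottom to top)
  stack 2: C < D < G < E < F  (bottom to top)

target: towers=[A; C/D/G/E/F] holding=B
     unstack(B, A) → towers=[A; C/D/G/E/F] holding=B  ← match
     unstack(F, E) → towers=[A/B; C/D/G/E] holding=F

unstack(B, A)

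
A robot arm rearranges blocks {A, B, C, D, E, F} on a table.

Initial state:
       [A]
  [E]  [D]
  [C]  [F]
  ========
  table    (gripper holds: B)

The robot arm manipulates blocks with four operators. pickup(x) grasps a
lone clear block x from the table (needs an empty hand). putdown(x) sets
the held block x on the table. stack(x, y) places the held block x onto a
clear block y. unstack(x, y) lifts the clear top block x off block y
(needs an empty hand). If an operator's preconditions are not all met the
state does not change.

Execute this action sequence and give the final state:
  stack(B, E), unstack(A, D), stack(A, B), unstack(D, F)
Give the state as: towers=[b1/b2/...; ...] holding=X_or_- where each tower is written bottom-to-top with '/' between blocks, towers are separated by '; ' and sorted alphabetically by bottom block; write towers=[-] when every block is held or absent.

towers=[C/E/B/A; F] holding=D

step 1 (stack(B, E)): towers=[C/E/B; F/D/A] holding=-
step 2 (unstack(A, D)): towers=[C/E/B; F/D] holding=A
step 3 (stack(A, B)): towers=[C/E/B/A; F/D] holding=-
step 4 (unstack(D, F)): towers=[C/E/B/A; F] holding=D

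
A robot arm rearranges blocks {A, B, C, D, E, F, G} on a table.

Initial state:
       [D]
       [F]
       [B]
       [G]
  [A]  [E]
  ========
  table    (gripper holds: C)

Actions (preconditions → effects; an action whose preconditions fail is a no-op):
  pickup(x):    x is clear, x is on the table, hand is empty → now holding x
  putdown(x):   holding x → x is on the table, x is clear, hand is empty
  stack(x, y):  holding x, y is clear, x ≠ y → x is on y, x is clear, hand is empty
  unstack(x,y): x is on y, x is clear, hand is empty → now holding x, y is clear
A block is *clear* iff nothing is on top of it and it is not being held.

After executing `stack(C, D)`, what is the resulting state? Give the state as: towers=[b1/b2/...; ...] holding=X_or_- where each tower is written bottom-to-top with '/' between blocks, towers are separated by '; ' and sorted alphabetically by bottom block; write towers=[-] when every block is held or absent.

before: towers=[A; E/G/B/F/D] holding=C
pre[stack(C, D)]: holding(C) ✓, clear(D) ✓, C≠D ✓
all met → apply stack(C, D)
after:  towers=[A; E/G/B/F/D/C] holding=-

towers=[A; E/G/B/F/D/C] holding=-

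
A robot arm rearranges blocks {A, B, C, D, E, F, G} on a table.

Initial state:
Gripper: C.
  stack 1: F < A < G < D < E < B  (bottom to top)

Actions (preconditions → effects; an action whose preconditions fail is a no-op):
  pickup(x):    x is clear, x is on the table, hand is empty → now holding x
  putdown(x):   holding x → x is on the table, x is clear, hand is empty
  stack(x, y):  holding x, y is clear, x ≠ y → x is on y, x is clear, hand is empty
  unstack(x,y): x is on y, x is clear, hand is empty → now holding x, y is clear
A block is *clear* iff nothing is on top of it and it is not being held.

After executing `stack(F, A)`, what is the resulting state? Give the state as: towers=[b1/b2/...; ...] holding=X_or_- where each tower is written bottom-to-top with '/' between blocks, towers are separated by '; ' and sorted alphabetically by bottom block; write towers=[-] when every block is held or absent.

before: towers=[F/A/G/D/E/B] holding=C
pre[stack(F, A)]: holding(F) ✗, clear(A) ✗, F≠A ✓
holding(F), clear(A) unmet → stack(F, A) is a no-op
after:  towers=[F/A/G/D/E/B] holding=C

towers=[F/A/G/D/E/B] holding=C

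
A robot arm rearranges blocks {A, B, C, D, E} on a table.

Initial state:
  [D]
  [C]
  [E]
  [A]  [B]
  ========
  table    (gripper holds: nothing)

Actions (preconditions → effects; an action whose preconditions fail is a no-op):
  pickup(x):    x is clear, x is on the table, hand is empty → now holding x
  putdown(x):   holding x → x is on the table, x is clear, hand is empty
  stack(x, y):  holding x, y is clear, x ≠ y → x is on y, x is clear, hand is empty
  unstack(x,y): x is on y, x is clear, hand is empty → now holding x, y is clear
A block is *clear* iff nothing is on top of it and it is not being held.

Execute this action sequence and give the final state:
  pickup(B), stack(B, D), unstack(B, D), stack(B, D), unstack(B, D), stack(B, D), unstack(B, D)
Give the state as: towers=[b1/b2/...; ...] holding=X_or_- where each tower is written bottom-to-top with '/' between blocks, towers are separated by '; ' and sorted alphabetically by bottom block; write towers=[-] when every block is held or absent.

towers=[A/E/C/D] holding=B

step 1 (pickup(B)): towers=[A/E/C/D] holding=B
step 2 (stack(B, D)): towers=[A/E/C/D/B] holding=-
step 3 (unstack(B, D)): towers=[A/E/C/D] holding=B
step 4 (stack(B, D)): towers=[A/E/C/D/B] holding=-
step 5 (unstack(B, D)): towers=[A/E/C/D] holding=B
step 6 (stack(B, D)): towers=[A/E/C/D/B] holding=-
step 7 (unstack(B, D)): towers=[A/E/C/D] holding=B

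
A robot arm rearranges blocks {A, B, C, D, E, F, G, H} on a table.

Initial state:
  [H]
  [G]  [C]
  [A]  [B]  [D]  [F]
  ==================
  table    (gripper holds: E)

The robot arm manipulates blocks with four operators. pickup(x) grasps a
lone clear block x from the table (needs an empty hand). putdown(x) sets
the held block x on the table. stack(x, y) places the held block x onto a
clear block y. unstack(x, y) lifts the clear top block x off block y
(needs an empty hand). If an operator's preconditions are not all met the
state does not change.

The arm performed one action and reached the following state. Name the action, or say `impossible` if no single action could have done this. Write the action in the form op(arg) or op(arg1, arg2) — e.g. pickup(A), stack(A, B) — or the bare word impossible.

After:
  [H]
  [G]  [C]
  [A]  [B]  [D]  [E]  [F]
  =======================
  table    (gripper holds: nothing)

putdown(E)

target: towers=[A/G/H; B/C; D; E; F] holding=-
        putdown(E) → towers=[A/G/H; B/C; D; E; F] holding=-  ← match
       stack(E, H) → towers=[A/G/H/E; B/C; D; F] holding=-
       stack(E, F) → towers=[A/G/H; B/C; D; F/E] holding=-
       stack(E, D) → towers=[A/G/H; B/C; D/E; F] holding=-
       stack(E, C) → towers=[A/G/H; B/C/E; D; F] holding=-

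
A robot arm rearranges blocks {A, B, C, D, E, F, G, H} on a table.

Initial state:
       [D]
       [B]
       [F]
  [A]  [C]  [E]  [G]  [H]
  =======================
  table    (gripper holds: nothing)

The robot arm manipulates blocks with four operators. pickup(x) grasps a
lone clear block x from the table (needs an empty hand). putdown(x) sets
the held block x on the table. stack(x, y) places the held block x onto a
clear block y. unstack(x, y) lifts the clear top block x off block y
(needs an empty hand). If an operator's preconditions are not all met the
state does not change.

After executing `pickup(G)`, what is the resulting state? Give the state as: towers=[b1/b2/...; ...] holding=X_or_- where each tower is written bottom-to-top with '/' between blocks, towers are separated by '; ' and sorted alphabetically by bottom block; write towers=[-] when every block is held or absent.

towers=[A; C/F/B/D; E; H] holding=G

before: towers=[A; C/F/B/D; E; G; H] holding=-
pre[pickup(G)]: clear(G) yes, ontable(G) yes, handempty yes
all met → apply pickup(G)
after:  towers=[A; C/F/B/D; E; H] holding=G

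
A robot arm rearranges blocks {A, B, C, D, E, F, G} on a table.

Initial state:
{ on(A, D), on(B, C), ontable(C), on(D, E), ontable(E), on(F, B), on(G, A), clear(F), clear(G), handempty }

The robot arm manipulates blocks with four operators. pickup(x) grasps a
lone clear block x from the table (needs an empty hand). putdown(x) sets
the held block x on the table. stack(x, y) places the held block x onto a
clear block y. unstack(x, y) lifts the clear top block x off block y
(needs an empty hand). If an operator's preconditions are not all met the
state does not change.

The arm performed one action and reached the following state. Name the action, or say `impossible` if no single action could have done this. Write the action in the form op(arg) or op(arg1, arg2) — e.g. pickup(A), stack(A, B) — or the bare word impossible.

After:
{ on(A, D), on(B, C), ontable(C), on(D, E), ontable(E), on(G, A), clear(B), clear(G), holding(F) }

unstack(F, B)

target: towers=[C/B; E/D/A/G] holding=F
     unstack(F, B) → towers=[C/B; E/D/A/G] holding=F  ← match
     unstack(G, A) → towers=[C/B/F; E/D/A] holding=G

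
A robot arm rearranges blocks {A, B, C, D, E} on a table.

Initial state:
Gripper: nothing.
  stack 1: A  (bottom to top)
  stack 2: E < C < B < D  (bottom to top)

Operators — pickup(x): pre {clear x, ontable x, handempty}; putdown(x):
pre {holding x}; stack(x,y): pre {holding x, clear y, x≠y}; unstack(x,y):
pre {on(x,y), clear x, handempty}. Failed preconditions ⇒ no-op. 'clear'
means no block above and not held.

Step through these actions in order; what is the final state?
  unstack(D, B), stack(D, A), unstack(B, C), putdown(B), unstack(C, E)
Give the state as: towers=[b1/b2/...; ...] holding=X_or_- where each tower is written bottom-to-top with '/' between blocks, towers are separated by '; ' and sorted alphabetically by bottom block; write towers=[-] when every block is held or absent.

towers=[A/D; B; E] holding=C

step 1 (unstack(D, B)): towers=[A; E/C/B] holding=D
step 2 (stack(D, A)): towers=[A/D; E/C/B] holding=-
step 3 (unstack(B, C)): towers=[A/D; E/C] holding=B
step 4 (putdown(B)): towers=[A/D; B; E/C] holding=-
step 5 (unstack(C, E)): towers=[A/D; B; E] holding=C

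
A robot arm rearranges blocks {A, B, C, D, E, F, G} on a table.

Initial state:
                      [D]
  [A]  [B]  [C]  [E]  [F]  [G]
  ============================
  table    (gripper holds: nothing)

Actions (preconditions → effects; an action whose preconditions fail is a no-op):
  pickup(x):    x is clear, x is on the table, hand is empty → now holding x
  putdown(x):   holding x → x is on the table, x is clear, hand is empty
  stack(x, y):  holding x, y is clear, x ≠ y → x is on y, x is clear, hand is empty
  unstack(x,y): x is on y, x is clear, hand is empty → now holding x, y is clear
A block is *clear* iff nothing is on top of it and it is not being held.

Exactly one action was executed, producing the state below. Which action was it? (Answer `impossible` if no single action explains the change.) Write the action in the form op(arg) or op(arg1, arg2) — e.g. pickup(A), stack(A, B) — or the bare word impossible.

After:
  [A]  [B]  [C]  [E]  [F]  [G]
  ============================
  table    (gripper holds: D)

target: towers=[A; B; C; E; F; G] holding=D
         pickup(B) → towers=[A; C; E; F/D; G] holding=B
         pickup(G) → towers=[A; B; C; E; F/D] holding=G
     unstack(D, F) → towers=[A; B; C; E; F; G] holding=D  ← match
         pickup(A) → towers=[B; C; E; F/D; G] holding=A
         pickup(E) → towers=[A; B; C; F/D; G] holding=E
         pickup(C) → towers=[A; B; E; F/D; G] holding=C

unstack(D, F)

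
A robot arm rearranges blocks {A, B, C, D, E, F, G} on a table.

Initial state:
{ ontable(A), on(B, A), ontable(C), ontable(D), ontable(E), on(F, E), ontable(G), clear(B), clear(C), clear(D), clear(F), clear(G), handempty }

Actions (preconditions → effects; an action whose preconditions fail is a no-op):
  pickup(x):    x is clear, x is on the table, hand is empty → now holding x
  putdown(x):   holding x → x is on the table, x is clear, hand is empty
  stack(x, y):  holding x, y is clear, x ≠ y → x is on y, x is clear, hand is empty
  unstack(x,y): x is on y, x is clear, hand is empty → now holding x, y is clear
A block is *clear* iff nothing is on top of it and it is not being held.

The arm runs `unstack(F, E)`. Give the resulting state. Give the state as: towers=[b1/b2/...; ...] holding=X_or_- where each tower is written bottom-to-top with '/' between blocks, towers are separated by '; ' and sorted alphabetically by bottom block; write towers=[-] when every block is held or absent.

towers=[A/B; C; D; E; G] holding=F

before: towers=[A/B; C; D; E/F; G] holding=-
pre[unstack(F, E)]: on(F,E) ✓, clear(F) ✓, handempty ✓
all met → apply unstack(F, E)
after:  towers=[A/B; C; D; E; G] holding=F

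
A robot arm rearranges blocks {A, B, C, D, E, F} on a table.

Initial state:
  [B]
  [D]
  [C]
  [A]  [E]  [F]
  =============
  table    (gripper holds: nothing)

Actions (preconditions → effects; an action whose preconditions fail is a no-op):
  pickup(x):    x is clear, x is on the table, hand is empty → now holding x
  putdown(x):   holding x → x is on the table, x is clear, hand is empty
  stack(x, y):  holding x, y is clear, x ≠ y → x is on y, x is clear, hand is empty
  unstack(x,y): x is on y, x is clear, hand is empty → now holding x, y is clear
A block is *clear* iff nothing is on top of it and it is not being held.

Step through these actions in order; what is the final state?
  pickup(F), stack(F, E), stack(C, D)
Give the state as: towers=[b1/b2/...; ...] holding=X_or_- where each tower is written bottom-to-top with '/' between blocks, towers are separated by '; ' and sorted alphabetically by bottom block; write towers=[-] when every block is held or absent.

towers=[A/C/D/B; E/F] holding=-

step 1 (pickup(F)): towers=[A/C/D/B; E] holding=F
step 2 (stack(F, E)): towers=[A/C/D/B; E/F] holding=-
step 3 (stack(C, D)) [no-op]: towers=[A/C/D/B; E/F] holding=-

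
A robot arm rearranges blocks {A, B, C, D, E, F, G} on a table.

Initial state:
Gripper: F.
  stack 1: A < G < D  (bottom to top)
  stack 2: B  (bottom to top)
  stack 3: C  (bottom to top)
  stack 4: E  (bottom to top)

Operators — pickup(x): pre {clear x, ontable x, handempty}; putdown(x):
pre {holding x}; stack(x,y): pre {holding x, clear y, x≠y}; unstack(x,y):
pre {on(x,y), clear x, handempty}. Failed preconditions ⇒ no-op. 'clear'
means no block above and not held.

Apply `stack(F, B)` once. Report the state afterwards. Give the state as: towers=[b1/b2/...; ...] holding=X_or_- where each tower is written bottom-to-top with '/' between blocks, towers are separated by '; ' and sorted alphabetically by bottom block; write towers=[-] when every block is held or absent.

before: towers=[A/G/D; B; C; E] holding=F
pre[stack(F, B)]: holding(F) yes, clear(B) yes, F≠B yes
all met → apply stack(F, B)
after:  towers=[A/G/D; B/F; C; E] holding=-

towers=[A/G/D; B/F; C; E] holding=-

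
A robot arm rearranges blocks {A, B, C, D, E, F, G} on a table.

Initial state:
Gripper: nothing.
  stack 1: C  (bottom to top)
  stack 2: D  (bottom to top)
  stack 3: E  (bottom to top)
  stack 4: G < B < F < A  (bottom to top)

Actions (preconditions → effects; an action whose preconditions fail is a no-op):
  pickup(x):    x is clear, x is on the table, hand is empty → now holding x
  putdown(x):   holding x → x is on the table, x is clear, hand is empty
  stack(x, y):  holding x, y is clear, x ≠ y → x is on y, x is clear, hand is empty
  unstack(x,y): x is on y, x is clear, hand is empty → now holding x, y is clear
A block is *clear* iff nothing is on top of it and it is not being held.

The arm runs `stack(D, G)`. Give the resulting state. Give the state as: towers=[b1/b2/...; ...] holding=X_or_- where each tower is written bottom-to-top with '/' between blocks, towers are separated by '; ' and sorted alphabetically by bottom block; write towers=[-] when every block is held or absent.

before: towers=[C; D; E; G/B/F/A] holding=-
pre[stack(D, G)]: holding(D) ✗, clear(G) ✗, D≠G ✓
holding(D), clear(G) unmet → stack(D, G) is a no-op
after:  towers=[C; D; E; G/B/F/A] holding=-

towers=[C; D; E; G/B/F/A] holding=-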